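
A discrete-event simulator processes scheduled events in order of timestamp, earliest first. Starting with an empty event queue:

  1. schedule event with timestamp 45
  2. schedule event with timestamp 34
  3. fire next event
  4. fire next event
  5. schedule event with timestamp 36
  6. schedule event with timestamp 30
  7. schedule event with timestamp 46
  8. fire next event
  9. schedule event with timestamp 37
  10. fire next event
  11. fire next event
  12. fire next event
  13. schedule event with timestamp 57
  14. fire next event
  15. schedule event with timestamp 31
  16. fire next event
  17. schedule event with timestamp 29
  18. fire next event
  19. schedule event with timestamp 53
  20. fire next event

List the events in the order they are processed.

insert 45 → {45}
insert 34 → {34, 45}
fire next event → 34; now {45}
fire next event → 45; now {}
insert 36 → {36}
insert 30 → {30, 36}
insert 46 → {30, 36, 46}
fire next event → 30; now {36, 46}
insert 37 → {36, 37, 46}
fire next event → 36; now {37, 46}
fire next event → 37; now {46}
fire next event → 46; now {}
insert 57 → {57}
fire next event → 57; now {}
insert 31 → {31}
fire next event → 31; now {}
insert 29 → {29}
fire next event → 29; now {}
insert 53 → {53}
fire next event → 53; now {}

34, 45, 30, 36, 37, 46, 57, 31, 29, 53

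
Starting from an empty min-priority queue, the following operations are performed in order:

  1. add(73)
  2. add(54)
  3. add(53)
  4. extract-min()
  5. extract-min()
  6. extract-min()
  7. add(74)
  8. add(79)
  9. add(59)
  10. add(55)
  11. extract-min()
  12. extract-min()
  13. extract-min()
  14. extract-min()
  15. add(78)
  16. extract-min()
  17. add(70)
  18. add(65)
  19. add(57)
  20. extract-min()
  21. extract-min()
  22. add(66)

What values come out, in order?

insert 73 → {73}
insert 54 → {54, 73}
insert 53 → {53, 54, 73}
extract-min → 53; now {54, 73}
extract-min → 54; now {73}
extract-min → 73; now {}
insert 74 → {74}
insert 79 → {74, 79}
insert 59 → {59, 74, 79}
insert 55 → {55, 59, 74, 79}
extract-min → 55; now {59, 74, 79}
extract-min → 59; now {74, 79}
extract-min → 74; now {79}
extract-min → 79; now {}
insert 78 → {78}
extract-min → 78; now {}
insert 70 → {70}
insert 65 → {65, 70}
insert 57 → {57, 65, 70}
extract-min → 57; now {65, 70}
extract-min → 65; now {70}
insert 66 → {66, 70}

53, 54, 73, 55, 59, 74, 79, 78, 57, 65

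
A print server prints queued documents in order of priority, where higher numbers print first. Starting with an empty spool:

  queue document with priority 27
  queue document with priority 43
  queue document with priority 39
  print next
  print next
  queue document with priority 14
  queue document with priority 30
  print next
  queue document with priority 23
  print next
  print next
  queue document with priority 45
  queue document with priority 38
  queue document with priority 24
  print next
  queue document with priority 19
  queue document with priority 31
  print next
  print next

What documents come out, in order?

insert 27 → {27}
insert 43 → {43, 27}
insert 39 → {43, 39, 27}
print next → 43; now {39, 27}
print next → 39; now {27}
insert 14 → {27, 14}
insert 30 → {30, 27, 14}
print next → 30; now {27, 14}
insert 23 → {27, 23, 14}
print next → 27; now {23, 14}
print next → 23; now {14}
insert 45 → {45, 14}
insert 38 → {45, 38, 14}
insert 24 → {45, 38, 24, 14}
print next → 45; now {38, 24, 14}
insert 19 → {38, 24, 19, 14}
insert 31 → {38, 31, 24, 19, 14}
print next → 38; now {31, 24, 19, 14}
print next → 31; now {24, 19, 14}

43, 39, 30, 27, 23, 45, 38, 31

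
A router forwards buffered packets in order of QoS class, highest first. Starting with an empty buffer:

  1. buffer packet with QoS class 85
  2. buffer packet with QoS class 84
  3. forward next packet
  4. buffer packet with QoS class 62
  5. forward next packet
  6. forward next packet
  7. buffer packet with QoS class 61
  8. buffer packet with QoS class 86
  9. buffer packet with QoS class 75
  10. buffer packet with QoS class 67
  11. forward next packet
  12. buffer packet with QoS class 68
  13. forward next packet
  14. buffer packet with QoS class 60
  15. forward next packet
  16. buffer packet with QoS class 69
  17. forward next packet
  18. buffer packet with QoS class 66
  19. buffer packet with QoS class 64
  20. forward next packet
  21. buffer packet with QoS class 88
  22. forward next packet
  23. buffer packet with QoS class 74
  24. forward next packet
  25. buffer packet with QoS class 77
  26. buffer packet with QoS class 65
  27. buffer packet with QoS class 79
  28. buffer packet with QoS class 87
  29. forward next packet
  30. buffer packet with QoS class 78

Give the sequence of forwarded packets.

[85, 84, 62, 86, 75, 68, 69, 67, 88, 74, 87]

insert 85 → {85}
insert 84 → {85, 84}
forward next packet → 85; now {84}
insert 62 → {84, 62}
forward next packet → 84; now {62}
forward next packet → 62; now {}
insert 61 → {61}
insert 86 → {86, 61}
insert 75 → {86, 75, 61}
insert 67 → {86, 75, 67, 61}
forward next packet → 86; now {75, 67, 61}
insert 68 → {75, 68, 67, 61}
forward next packet → 75; now {68, 67, 61}
insert 60 → {68, 67, 61, 60}
forward next packet → 68; now {67, 61, 60}
insert 69 → {69, 67, 61, 60}
forward next packet → 69; now {67, 61, 60}
insert 66 → {67, 66, 61, 60}
insert 64 → {67, 66, 64, 61, 60}
forward next packet → 67; now {66, 64, 61, 60}
insert 88 → {88, 66, 64, 61, 60}
forward next packet → 88; now {66, 64, 61, 60}
insert 74 → {74, 66, 64, 61, 60}
forward next packet → 74; now {66, 64, 61, 60}
insert 77 → {77, 66, 64, 61, 60}
insert 65 → {77, 66, 65, 64, 61, 60}
insert 79 → {79, 77, 66, 65, 64, 61, 60}
insert 87 → {87, 79, 77, 66, 65, 64, 61, 60}
forward next packet → 87; now {79, 77, 66, 65, 64, 61, 60}
insert 78 → {79, 78, 77, 66, 65, 64, 61, 60}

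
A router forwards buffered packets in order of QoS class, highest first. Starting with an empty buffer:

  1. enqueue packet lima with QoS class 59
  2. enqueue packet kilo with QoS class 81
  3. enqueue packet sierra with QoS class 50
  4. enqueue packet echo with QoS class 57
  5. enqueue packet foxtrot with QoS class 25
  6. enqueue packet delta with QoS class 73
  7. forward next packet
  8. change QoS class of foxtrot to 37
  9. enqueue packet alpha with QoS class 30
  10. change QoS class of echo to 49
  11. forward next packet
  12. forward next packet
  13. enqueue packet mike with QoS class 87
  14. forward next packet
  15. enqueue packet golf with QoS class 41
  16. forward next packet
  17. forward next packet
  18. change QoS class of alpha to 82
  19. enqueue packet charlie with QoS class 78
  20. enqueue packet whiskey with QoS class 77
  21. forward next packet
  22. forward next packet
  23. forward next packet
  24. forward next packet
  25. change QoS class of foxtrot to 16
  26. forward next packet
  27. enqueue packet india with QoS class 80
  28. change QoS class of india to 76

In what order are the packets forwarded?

[kilo, delta, lima, mike, sierra, echo, alpha, charlie, whiskey, golf, foxtrot]

add lima (QoS class 59) → {lima:59}
add kilo (QoS class 81) → {kilo:81, lima:59}
add sierra (QoS class 50) → {kilo:81, lima:59, sierra:50}
add echo (QoS class 57) → {kilo:81, lima:59, echo:57, sierra:50}
add foxtrot (QoS class 25) → {kilo:81, lima:59, echo:57, sierra:50, foxtrot:25}
add delta (QoS class 73) → {kilo:81, delta:73, lima:59, echo:57, sierra:50, foxtrot:25}
forward next packet → kilo; now {delta:73, lima:59, echo:57, sierra:50, foxtrot:25}
update foxtrot to QoS class 37 → {delta:73, lima:59, echo:57, sierra:50, foxtrot:37}
add alpha (QoS class 30) → {delta:73, lima:59, echo:57, sierra:50, foxtrot:37, alpha:30}
update echo to QoS class 49 → {delta:73, lima:59, sierra:50, echo:49, foxtrot:37, alpha:30}
forward next packet → delta; now {lima:59, sierra:50, echo:49, foxtrot:37, alpha:30}
forward next packet → lima; now {sierra:50, echo:49, foxtrot:37, alpha:30}
add mike (QoS class 87) → {mike:87, sierra:50, echo:49, foxtrot:37, alpha:30}
forward next packet → mike; now {sierra:50, echo:49, foxtrot:37, alpha:30}
add golf (QoS class 41) → {sierra:50, echo:49, golf:41, foxtrot:37, alpha:30}
forward next packet → sierra; now {echo:49, golf:41, foxtrot:37, alpha:30}
forward next packet → echo; now {golf:41, foxtrot:37, alpha:30}
update alpha to QoS class 82 → {alpha:82, golf:41, foxtrot:37}
add charlie (QoS class 78) → {alpha:82, charlie:78, golf:41, foxtrot:37}
add whiskey (QoS class 77) → {alpha:82, charlie:78, whiskey:77, golf:41, foxtrot:37}
forward next packet → alpha; now {charlie:78, whiskey:77, golf:41, foxtrot:37}
forward next packet → charlie; now {whiskey:77, golf:41, foxtrot:37}
forward next packet → whiskey; now {golf:41, foxtrot:37}
forward next packet → golf; now {foxtrot:37}
update foxtrot to QoS class 16 → {foxtrot:16}
forward next packet → foxtrot; now {}
add india (QoS class 80) → {india:80}
update india to QoS class 76 → {india:76}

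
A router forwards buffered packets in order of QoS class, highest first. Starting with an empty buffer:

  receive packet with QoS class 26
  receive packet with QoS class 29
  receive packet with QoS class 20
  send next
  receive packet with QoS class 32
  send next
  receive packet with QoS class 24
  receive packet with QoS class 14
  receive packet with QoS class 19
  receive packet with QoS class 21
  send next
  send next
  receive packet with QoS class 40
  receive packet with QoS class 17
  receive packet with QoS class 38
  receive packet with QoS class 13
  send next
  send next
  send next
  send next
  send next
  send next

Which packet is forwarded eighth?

20

insert 26 → {26}
insert 29 → {29, 26}
insert 20 → {29, 26, 20}
send next → 29; now {26, 20}
insert 32 → {32, 26, 20}
send next → 32; now {26, 20}
insert 24 → {26, 24, 20}
insert 14 → {26, 24, 20, 14}
insert 19 → {26, 24, 20, 19, 14}
insert 21 → {26, 24, 21, 20, 19, 14}
send next → 26; now {24, 21, 20, 19, 14}
send next → 24; now {21, 20, 19, 14}
insert 40 → {40, 21, 20, 19, 14}
insert 17 → {40, 21, 20, 19, 17, 14}
insert 38 → {40, 38, 21, 20, 19, 17, 14}
insert 13 → {40, 38, 21, 20, 19, 17, 14, 13}
send next → 40; now {38, 21, 20, 19, 17, 14, 13}
send next → 38; now {21, 20, 19, 17, 14, 13}
send next → 21; now {20, 19, 17, 14, 13}
send next → 20; now {19, 17, 14, 13}
send next → 19; now {17, 14, 13}
send next → 17; now {14, 13}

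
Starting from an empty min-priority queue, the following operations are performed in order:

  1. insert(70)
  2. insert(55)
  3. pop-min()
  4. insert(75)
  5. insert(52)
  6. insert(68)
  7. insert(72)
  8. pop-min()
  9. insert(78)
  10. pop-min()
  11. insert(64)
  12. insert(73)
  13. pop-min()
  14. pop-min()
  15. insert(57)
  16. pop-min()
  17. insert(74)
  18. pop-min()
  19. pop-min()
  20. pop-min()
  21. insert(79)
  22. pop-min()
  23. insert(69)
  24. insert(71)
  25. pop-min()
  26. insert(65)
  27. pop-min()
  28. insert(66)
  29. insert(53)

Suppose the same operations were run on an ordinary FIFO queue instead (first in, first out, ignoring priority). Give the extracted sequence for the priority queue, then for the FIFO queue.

priority queue: 55 → 52 → 68 → 64 → 70 → 57 → 72 → 73 → 74 → 75 → 69 → 65; FIFO queue: 70, 55, 75, 52, 68, 72, 78, 64, 73, 57, 74, 79

insert 70 → {70}
insert 55 → {55, 70}
pop-min → 55; now {70}
insert 75 → {70, 75}
insert 52 → {52, 70, 75}
insert 68 → {52, 68, 70, 75}
insert 72 → {52, 68, 70, 72, 75}
pop-min → 52; now {68, 70, 72, 75}
insert 78 → {68, 70, 72, 75, 78}
pop-min → 68; now {70, 72, 75, 78}
insert 64 → {64, 70, 72, 75, 78}
insert 73 → {64, 70, 72, 73, 75, 78}
pop-min → 64; now {70, 72, 73, 75, 78}
pop-min → 70; now {72, 73, 75, 78}
insert 57 → {57, 72, 73, 75, 78}
pop-min → 57; now {72, 73, 75, 78}
insert 74 → {72, 73, 74, 75, 78}
pop-min → 72; now {73, 74, 75, 78}
pop-min → 73; now {74, 75, 78}
pop-min → 74; now {75, 78}
insert 79 → {75, 78, 79}
pop-min → 75; now {78, 79}
insert 69 → {69, 78, 79}
insert 71 → {69, 71, 78, 79}
pop-min → 69; now {71, 78, 79}
insert 65 → {65, 71, 78, 79}
pop-min → 65; now {71, 78, 79}
insert 66 → {66, 71, 78, 79}
insert 53 → {53, 66, 71, 78, 79}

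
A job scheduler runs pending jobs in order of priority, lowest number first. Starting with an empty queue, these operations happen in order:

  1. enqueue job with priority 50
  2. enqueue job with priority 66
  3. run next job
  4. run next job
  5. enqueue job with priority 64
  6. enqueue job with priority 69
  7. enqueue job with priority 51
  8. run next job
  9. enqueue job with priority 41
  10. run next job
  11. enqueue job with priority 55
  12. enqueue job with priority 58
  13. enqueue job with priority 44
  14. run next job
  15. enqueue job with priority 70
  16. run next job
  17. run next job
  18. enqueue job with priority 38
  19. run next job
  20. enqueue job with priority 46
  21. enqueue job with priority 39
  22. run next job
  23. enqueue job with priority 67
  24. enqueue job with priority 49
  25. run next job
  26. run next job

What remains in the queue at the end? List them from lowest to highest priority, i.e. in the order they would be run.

insert 50 → {50}
insert 66 → {50, 66}
run next job → 50; now {66}
run next job → 66; now {}
insert 64 → {64}
insert 69 → {64, 69}
insert 51 → {51, 64, 69}
run next job → 51; now {64, 69}
insert 41 → {41, 64, 69}
run next job → 41; now {64, 69}
insert 55 → {55, 64, 69}
insert 58 → {55, 58, 64, 69}
insert 44 → {44, 55, 58, 64, 69}
run next job → 44; now {55, 58, 64, 69}
insert 70 → {55, 58, 64, 69, 70}
run next job → 55; now {58, 64, 69, 70}
run next job → 58; now {64, 69, 70}
insert 38 → {38, 64, 69, 70}
run next job → 38; now {64, 69, 70}
insert 46 → {46, 64, 69, 70}
insert 39 → {39, 46, 64, 69, 70}
run next job → 39; now {46, 64, 69, 70}
insert 67 → {46, 64, 67, 69, 70}
insert 49 → {46, 49, 64, 67, 69, 70}
run next job → 46; now {49, 64, 67, 69, 70}
run next job → 49; now {64, 67, 69, 70}

64, 67, 69, 70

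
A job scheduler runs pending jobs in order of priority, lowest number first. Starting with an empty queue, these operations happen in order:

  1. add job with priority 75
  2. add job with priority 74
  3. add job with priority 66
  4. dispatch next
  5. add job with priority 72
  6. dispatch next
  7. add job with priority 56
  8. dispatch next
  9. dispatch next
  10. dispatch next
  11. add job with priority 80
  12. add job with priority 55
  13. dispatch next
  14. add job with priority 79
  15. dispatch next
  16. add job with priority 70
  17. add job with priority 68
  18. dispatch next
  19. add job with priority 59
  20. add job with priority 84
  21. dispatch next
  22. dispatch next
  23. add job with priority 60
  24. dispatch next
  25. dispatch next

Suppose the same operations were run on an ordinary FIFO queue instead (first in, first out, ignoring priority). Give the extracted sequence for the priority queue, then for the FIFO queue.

priority queue: [66, 72, 56, 74, 75, 55, 79, 68, 59, 70, 60, 80]; FIFO queue: [75, 74, 66, 72, 56, 80, 55, 79, 70, 68, 59, 84]

insert 75 → {75}
insert 74 → {74, 75}
insert 66 → {66, 74, 75}
dispatch next → 66; now {74, 75}
insert 72 → {72, 74, 75}
dispatch next → 72; now {74, 75}
insert 56 → {56, 74, 75}
dispatch next → 56; now {74, 75}
dispatch next → 74; now {75}
dispatch next → 75; now {}
insert 80 → {80}
insert 55 → {55, 80}
dispatch next → 55; now {80}
insert 79 → {79, 80}
dispatch next → 79; now {80}
insert 70 → {70, 80}
insert 68 → {68, 70, 80}
dispatch next → 68; now {70, 80}
insert 59 → {59, 70, 80}
insert 84 → {59, 70, 80, 84}
dispatch next → 59; now {70, 80, 84}
dispatch next → 70; now {80, 84}
insert 60 → {60, 80, 84}
dispatch next → 60; now {80, 84}
dispatch next → 80; now {84}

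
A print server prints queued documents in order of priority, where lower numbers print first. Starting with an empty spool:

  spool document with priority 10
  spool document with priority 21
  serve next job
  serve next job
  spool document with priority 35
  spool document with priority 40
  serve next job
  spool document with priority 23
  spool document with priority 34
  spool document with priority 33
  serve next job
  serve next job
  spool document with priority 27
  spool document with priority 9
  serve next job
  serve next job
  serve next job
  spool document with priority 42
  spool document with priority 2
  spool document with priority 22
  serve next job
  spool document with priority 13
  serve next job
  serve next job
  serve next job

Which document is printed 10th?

insert 10 → {10}
insert 21 → {10, 21}
serve next job → 10; now {21}
serve next job → 21; now {}
insert 35 → {35}
insert 40 → {35, 40}
serve next job → 35; now {40}
insert 23 → {23, 40}
insert 34 → {23, 34, 40}
insert 33 → {23, 33, 34, 40}
serve next job → 23; now {33, 34, 40}
serve next job → 33; now {34, 40}
insert 27 → {27, 34, 40}
insert 9 → {9, 27, 34, 40}
serve next job → 9; now {27, 34, 40}
serve next job → 27; now {34, 40}
serve next job → 34; now {40}
insert 42 → {40, 42}
insert 2 → {2, 40, 42}
insert 22 → {2, 22, 40, 42}
serve next job → 2; now {22, 40, 42}
insert 13 → {13, 22, 40, 42}
serve next job → 13; now {22, 40, 42}
serve next job → 22; now {40, 42}
serve next job → 40; now {42}

13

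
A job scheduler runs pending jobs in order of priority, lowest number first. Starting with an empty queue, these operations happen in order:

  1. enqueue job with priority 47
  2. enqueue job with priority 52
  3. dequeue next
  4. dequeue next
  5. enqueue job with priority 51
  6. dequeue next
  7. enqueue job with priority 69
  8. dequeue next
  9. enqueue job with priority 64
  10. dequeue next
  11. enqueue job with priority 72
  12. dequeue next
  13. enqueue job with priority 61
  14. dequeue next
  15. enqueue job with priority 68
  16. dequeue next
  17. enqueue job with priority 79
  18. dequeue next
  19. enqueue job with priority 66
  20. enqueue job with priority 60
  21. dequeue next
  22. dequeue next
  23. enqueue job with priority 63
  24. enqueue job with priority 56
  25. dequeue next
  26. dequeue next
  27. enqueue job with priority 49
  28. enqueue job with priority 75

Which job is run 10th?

insert 47 → {47}
insert 52 → {47, 52}
dequeue next → 47; now {52}
dequeue next → 52; now {}
insert 51 → {51}
dequeue next → 51; now {}
insert 69 → {69}
dequeue next → 69; now {}
insert 64 → {64}
dequeue next → 64; now {}
insert 72 → {72}
dequeue next → 72; now {}
insert 61 → {61}
dequeue next → 61; now {}
insert 68 → {68}
dequeue next → 68; now {}
insert 79 → {79}
dequeue next → 79; now {}
insert 66 → {66}
insert 60 → {60, 66}
dequeue next → 60; now {66}
dequeue next → 66; now {}
insert 63 → {63}
insert 56 → {56, 63}
dequeue next → 56; now {63}
dequeue next → 63; now {}
insert 49 → {49}
insert 75 → {49, 75}

60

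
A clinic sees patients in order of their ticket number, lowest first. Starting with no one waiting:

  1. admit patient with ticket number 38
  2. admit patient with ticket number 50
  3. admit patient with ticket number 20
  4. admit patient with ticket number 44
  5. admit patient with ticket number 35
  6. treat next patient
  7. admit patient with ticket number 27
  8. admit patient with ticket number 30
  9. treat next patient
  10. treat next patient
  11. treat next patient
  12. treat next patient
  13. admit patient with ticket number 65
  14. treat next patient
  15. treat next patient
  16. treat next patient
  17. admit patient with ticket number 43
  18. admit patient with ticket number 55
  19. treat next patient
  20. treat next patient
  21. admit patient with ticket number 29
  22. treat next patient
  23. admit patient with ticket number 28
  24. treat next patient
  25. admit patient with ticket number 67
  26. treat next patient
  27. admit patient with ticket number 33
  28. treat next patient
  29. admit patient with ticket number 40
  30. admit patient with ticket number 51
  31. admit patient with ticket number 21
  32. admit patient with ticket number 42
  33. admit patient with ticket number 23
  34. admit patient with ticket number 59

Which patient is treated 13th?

67

insert 38 → {38}
insert 50 → {38, 50}
insert 20 → {20, 38, 50}
insert 44 → {20, 38, 44, 50}
insert 35 → {20, 35, 38, 44, 50}
treat next patient → 20; now {35, 38, 44, 50}
insert 27 → {27, 35, 38, 44, 50}
insert 30 → {27, 30, 35, 38, 44, 50}
treat next patient → 27; now {30, 35, 38, 44, 50}
treat next patient → 30; now {35, 38, 44, 50}
treat next patient → 35; now {38, 44, 50}
treat next patient → 38; now {44, 50}
insert 65 → {44, 50, 65}
treat next patient → 44; now {50, 65}
treat next patient → 50; now {65}
treat next patient → 65; now {}
insert 43 → {43}
insert 55 → {43, 55}
treat next patient → 43; now {55}
treat next patient → 55; now {}
insert 29 → {29}
treat next patient → 29; now {}
insert 28 → {28}
treat next patient → 28; now {}
insert 67 → {67}
treat next patient → 67; now {}
insert 33 → {33}
treat next patient → 33; now {}
insert 40 → {40}
insert 51 → {40, 51}
insert 21 → {21, 40, 51}
insert 42 → {21, 40, 42, 51}
insert 23 → {21, 23, 40, 42, 51}
insert 59 → {21, 23, 40, 42, 51, 59}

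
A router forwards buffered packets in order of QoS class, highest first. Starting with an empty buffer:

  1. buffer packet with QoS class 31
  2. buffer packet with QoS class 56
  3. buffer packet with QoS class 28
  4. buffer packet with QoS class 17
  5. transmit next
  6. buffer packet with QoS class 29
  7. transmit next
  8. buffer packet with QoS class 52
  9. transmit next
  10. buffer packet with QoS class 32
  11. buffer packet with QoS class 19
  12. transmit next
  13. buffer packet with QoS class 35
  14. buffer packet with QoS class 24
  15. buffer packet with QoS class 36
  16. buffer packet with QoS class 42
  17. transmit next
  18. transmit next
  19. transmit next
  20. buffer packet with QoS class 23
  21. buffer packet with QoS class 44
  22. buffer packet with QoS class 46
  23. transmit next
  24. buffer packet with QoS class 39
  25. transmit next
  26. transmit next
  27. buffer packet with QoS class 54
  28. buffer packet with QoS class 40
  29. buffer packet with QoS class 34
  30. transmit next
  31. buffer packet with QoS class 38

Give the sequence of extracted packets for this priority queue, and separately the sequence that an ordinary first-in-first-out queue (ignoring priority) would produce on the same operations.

priority queue: 56 → 31 → 52 → 32 → 42 → 36 → 35 → 46 → 44 → 39 → 54; FIFO queue: 31, 56, 28, 17, 29, 52, 32, 19, 35, 24, 36

insert 31 → {31}
insert 56 → {56, 31}
insert 28 → {56, 31, 28}
insert 17 → {56, 31, 28, 17}
transmit next → 56; now {31, 28, 17}
insert 29 → {31, 29, 28, 17}
transmit next → 31; now {29, 28, 17}
insert 52 → {52, 29, 28, 17}
transmit next → 52; now {29, 28, 17}
insert 32 → {32, 29, 28, 17}
insert 19 → {32, 29, 28, 19, 17}
transmit next → 32; now {29, 28, 19, 17}
insert 35 → {35, 29, 28, 19, 17}
insert 24 → {35, 29, 28, 24, 19, 17}
insert 36 → {36, 35, 29, 28, 24, 19, 17}
insert 42 → {42, 36, 35, 29, 28, 24, 19, 17}
transmit next → 42; now {36, 35, 29, 28, 24, 19, 17}
transmit next → 36; now {35, 29, 28, 24, 19, 17}
transmit next → 35; now {29, 28, 24, 19, 17}
insert 23 → {29, 28, 24, 23, 19, 17}
insert 44 → {44, 29, 28, 24, 23, 19, 17}
insert 46 → {46, 44, 29, 28, 24, 23, 19, 17}
transmit next → 46; now {44, 29, 28, 24, 23, 19, 17}
insert 39 → {44, 39, 29, 28, 24, 23, 19, 17}
transmit next → 44; now {39, 29, 28, 24, 23, 19, 17}
transmit next → 39; now {29, 28, 24, 23, 19, 17}
insert 54 → {54, 29, 28, 24, 23, 19, 17}
insert 40 → {54, 40, 29, 28, 24, 23, 19, 17}
insert 34 → {54, 40, 34, 29, 28, 24, 23, 19, 17}
transmit next → 54; now {40, 34, 29, 28, 24, 23, 19, 17}
insert 38 → {40, 38, 34, 29, 28, 24, 23, 19, 17}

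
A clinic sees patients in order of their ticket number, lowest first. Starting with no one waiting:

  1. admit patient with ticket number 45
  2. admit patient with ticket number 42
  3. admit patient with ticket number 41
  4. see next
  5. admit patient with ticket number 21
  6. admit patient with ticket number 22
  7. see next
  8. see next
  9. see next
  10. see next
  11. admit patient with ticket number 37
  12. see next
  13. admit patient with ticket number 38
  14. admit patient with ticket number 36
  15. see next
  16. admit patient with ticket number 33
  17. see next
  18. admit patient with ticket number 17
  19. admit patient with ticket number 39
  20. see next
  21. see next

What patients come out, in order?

41 → 21 → 22 → 42 → 45 → 37 → 36 → 33 → 17 → 38

insert 45 → {45}
insert 42 → {42, 45}
insert 41 → {41, 42, 45}
see next → 41; now {42, 45}
insert 21 → {21, 42, 45}
insert 22 → {21, 22, 42, 45}
see next → 21; now {22, 42, 45}
see next → 22; now {42, 45}
see next → 42; now {45}
see next → 45; now {}
insert 37 → {37}
see next → 37; now {}
insert 38 → {38}
insert 36 → {36, 38}
see next → 36; now {38}
insert 33 → {33, 38}
see next → 33; now {38}
insert 17 → {17, 38}
insert 39 → {17, 38, 39}
see next → 17; now {38, 39}
see next → 38; now {39}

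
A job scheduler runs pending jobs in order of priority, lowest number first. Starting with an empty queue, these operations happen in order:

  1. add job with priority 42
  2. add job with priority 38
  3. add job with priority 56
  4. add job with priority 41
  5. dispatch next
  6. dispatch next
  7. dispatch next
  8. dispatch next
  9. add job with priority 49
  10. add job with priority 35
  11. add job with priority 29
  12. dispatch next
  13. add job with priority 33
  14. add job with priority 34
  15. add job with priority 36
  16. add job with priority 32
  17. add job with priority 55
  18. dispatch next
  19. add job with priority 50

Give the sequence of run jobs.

insert 42 → {42}
insert 38 → {38, 42}
insert 56 → {38, 42, 56}
insert 41 → {38, 41, 42, 56}
dispatch next → 38; now {41, 42, 56}
dispatch next → 41; now {42, 56}
dispatch next → 42; now {56}
dispatch next → 56; now {}
insert 49 → {49}
insert 35 → {35, 49}
insert 29 → {29, 35, 49}
dispatch next → 29; now {35, 49}
insert 33 → {33, 35, 49}
insert 34 → {33, 34, 35, 49}
insert 36 → {33, 34, 35, 36, 49}
insert 32 → {32, 33, 34, 35, 36, 49}
insert 55 → {32, 33, 34, 35, 36, 49, 55}
dispatch next → 32; now {33, 34, 35, 36, 49, 55}
insert 50 → {33, 34, 35, 36, 49, 50, 55}

[38, 41, 42, 56, 29, 32]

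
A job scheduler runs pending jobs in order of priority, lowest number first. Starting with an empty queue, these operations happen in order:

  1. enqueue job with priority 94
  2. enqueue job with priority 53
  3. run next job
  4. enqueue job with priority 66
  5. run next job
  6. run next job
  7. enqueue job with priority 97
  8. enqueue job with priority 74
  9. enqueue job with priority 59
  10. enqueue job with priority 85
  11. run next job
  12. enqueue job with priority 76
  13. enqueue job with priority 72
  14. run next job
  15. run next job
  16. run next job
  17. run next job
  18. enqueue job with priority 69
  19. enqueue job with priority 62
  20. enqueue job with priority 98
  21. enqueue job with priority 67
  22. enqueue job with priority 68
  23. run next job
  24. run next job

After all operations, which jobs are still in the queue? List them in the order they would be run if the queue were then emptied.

68 → 69 → 97 → 98

insert 94 → {94}
insert 53 → {53, 94}
run next job → 53; now {94}
insert 66 → {66, 94}
run next job → 66; now {94}
run next job → 94; now {}
insert 97 → {97}
insert 74 → {74, 97}
insert 59 → {59, 74, 97}
insert 85 → {59, 74, 85, 97}
run next job → 59; now {74, 85, 97}
insert 76 → {74, 76, 85, 97}
insert 72 → {72, 74, 76, 85, 97}
run next job → 72; now {74, 76, 85, 97}
run next job → 74; now {76, 85, 97}
run next job → 76; now {85, 97}
run next job → 85; now {97}
insert 69 → {69, 97}
insert 62 → {62, 69, 97}
insert 98 → {62, 69, 97, 98}
insert 67 → {62, 67, 69, 97, 98}
insert 68 → {62, 67, 68, 69, 97, 98}
run next job → 62; now {67, 68, 69, 97, 98}
run next job → 67; now {68, 69, 97, 98}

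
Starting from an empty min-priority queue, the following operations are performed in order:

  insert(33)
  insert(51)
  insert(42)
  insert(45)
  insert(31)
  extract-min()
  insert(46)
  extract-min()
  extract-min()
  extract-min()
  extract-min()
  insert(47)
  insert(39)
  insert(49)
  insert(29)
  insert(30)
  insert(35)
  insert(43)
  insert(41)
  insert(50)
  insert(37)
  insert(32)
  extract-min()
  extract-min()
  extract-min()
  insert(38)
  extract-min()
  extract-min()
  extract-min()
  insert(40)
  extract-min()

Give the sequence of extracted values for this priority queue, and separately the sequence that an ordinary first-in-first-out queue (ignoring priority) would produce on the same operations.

priority queue: [31, 33, 42, 45, 46, 29, 30, 32, 35, 37, 38, 39]; FIFO queue: 33 → 51 → 42 → 45 → 31 → 46 → 47 → 39 → 49 → 29 → 30 → 35

insert 33 → {33}
insert 51 → {33, 51}
insert 42 → {33, 42, 51}
insert 45 → {33, 42, 45, 51}
insert 31 → {31, 33, 42, 45, 51}
extract-min → 31; now {33, 42, 45, 51}
insert 46 → {33, 42, 45, 46, 51}
extract-min → 33; now {42, 45, 46, 51}
extract-min → 42; now {45, 46, 51}
extract-min → 45; now {46, 51}
extract-min → 46; now {51}
insert 47 → {47, 51}
insert 39 → {39, 47, 51}
insert 49 → {39, 47, 49, 51}
insert 29 → {29, 39, 47, 49, 51}
insert 30 → {29, 30, 39, 47, 49, 51}
insert 35 → {29, 30, 35, 39, 47, 49, 51}
insert 43 → {29, 30, 35, 39, 43, 47, 49, 51}
insert 41 → {29, 30, 35, 39, 41, 43, 47, 49, 51}
insert 50 → {29, 30, 35, 39, 41, 43, 47, 49, 50, 51}
insert 37 → {29, 30, 35, 37, 39, 41, 43, 47, 49, 50, 51}
insert 32 → {29, 30, 32, 35, 37, 39, 41, 43, 47, 49, 50, 51}
extract-min → 29; now {30, 32, 35, 37, 39, 41, 43, 47, 49, 50, 51}
extract-min → 30; now {32, 35, 37, 39, 41, 43, 47, 49, 50, 51}
extract-min → 32; now {35, 37, 39, 41, 43, 47, 49, 50, 51}
insert 38 → {35, 37, 38, 39, 41, 43, 47, 49, 50, 51}
extract-min → 35; now {37, 38, 39, 41, 43, 47, 49, 50, 51}
extract-min → 37; now {38, 39, 41, 43, 47, 49, 50, 51}
extract-min → 38; now {39, 41, 43, 47, 49, 50, 51}
insert 40 → {39, 40, 41, 43, 47, 49, 50, 51}
extract-min → 39; now {40, 41, 43, 47, 49, 50, 51}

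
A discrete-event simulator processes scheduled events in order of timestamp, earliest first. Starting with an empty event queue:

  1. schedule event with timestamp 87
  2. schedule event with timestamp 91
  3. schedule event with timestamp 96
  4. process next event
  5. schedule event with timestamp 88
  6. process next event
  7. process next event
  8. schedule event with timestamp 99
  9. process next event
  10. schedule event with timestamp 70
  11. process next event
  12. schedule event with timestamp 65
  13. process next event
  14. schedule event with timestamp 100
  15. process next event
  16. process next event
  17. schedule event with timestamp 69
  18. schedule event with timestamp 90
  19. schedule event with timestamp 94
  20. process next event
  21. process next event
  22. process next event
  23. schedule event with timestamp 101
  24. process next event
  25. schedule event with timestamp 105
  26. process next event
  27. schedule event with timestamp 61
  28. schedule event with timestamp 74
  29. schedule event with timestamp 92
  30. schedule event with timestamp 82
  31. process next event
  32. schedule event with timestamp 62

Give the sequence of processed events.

87, 88, 91, 96, 70, 65, 99, 100, 69, 90, 94, 101, 105, 61

insert 87 → {87}
insert 91 → {87, 91}
insert 96 → {87, 91, 96}
process next event → 87; now {91, 96}
insert 88 → {88, 91, 96}
process next event → 88; now {91, 96}
process next event → 91; now {96}
insert 99 → {96, 99}
process next event → 96; now {99}
insert 70 → {70, 99}
process next event → 70; now {99}
insert 65 → {65, 99}
process next event → 65; now {99}
insert 100 → {99, 100}
process next event → 99; now {100}
process next event → 100; now {}
insert 69 → {69}
insert 90 → {69, 90}
insert 94 → {69, 90, 94}
process next event → 69; now {90, 94}
process next event → 90; now {94}
process next event → 94; now {}
insert 101 → {101}
process next event → 101; now {}
insert 105 → {105}
process next event → 105; now {}
insert 61 → {61}
insert 74 → {61, 74}
insert 92 → {61, 74, 92}
insert 82 → {61, 74, 82, 92}
process next event → 61; now {74, 82, 92}
insert 62 → {62, 74, 82, 92}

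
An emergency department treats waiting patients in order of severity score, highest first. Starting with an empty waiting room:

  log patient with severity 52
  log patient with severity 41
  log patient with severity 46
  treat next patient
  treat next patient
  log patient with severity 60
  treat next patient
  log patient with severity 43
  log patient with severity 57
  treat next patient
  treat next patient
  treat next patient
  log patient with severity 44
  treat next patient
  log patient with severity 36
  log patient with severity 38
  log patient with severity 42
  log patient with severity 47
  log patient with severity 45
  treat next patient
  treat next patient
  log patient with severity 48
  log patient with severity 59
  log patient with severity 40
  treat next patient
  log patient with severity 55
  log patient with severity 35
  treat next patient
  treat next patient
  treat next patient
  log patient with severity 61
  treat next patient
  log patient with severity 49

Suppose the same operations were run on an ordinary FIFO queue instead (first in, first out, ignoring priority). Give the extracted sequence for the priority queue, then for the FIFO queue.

insert 52 → {52}
insert 41 → {52, 41}
insert 46 → {52, 46, 41}
treat next patient → 52; now {46, 41}
treat next patient → 46; now {41}
insert 60 → {60, 41}
treat next patient → 60; now {41}
insert 43 → {43, 41}
insert 57 → {57, 43, 41}
treat next patient → 57; now {43, 41}
treat next patient → 43; now {41}
treat next patient → 41; now {}
insert 44 → {44}
treat next patient → 44; now {}
insert 36 → {36}
insert 38 → {38, 36}
insert 42 → {42, 38, 36}
insert 47 → {47, 42, 38, 36}
insert 45 → {47, 45, 42, 38, 36}
treat next patient → 47; now {45, 42, 38, 36}
treat next patient → 45; now {42, 38, 36}
insert 48 → {48, 42, 38, 36}
insert 59 → {59, 48, 42, 38, 36}
insert 40 → {59, 48, 42, 40, 38, 36}
treat next patient → 59; now {48, 42, 40, 38, 36}
insert 55 → {55, 48, 42, 40, 38, 36}
insert 35 → {55, 48, 42, 40, 38, 36, 35}
treat next patient → 55; now {48, 42, 40, 38, 36, 35}
treat next patient → 48; now {42, 40, 38, 36, 35}
treat next patient → 42; now {40, 38, 36, 35}
insert 61 → {61, 40, 38, 36, 35}
treat next patient → 61; now {40, 38, 36, 35}
insert 49 → {49, 40, 38, 36, 35}

priority queue: 52 → 46 → 60 → 57 → 43 → 41 → 44 → 47 → 45 → 59 → 55 → 48 → 42 → 61; FIFO queue: 52 → 41 → 46 → 60 → 43 → 57 → 44 → 36 → 38 → 42 → 47 → 45 → 48 → 59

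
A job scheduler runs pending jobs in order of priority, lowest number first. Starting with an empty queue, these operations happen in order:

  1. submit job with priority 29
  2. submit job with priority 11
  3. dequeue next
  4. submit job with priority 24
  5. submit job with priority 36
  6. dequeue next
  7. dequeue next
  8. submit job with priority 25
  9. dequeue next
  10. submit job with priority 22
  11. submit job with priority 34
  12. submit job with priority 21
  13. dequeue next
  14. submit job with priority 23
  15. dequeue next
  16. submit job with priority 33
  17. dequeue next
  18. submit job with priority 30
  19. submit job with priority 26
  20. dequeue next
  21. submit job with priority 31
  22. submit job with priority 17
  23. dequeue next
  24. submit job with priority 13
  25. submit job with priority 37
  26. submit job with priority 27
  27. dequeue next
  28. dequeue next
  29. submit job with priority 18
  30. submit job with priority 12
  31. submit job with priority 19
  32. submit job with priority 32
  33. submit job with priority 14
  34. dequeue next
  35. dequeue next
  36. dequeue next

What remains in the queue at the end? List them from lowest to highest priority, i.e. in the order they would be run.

insert 29 → {29}
insert 11 → {11, 29}
dequeue next → 11; now {29}
insert 24 → {24, 29}
insert 36 → {24, 29, 36}
dequeue next → 24; now {29, 36}
dequeue next → 29; now {36}
insert 25 → {25, 36}
dequeue next → 25; now {36}
insert 22 → {22, 36}
insert 34 → {22, 34, 36}
insert 21 → {21, 22, 34, 36}
dequeue next → 21; now {22, 34, 36}
insert 23 → {22, 23, 34, 36}
dequeue next → 22; now {23, 34, 36}
insert 33 → {23, 33, 34, 36}
dequeue next → 23; now {33, 34, 36}
insert 30 → {30, 33, 34, 36}
insert 26 → {26, 30, 33, 34, 36}
dequeue next → 26; now {30, 33, 34, 36}
insert 31 → {30, 31, 33, 34, 36}
insert 17 → {17, 30, 31, 33, 34, 36}
dequeue next → 17; now {30, 31, 33, 34, 36}
insert 13 → {13, 30, 31, 33, 34, 36}
insert 37 → {13, 30, 31, 33, 34, 36, 37}
insert 27 → {13, 27, 30, 31, 33, 34, 36, 37}
dequeue next → 13; now {27, 30, 31, 33, 34, 36, 37}
dequeue next → 27; now {30, 31, 33, 34, 36, 37}
insert 18 → {18, 30, 31, 33, 34, 36, 37}
insert 12 → {12, 18, 30, 31, 33, 34, 36, 37}
insert 19 → {12, 18, 19, 30, 31, 33, 34, 36, 37}
insert 32 → {12, 18, 19, 30, 31, 32, 33, 34, 36, 37}
insert 14 → {12, 14, 18, 19, 30, 31, 32, 33, 34, 36, 37}
dequeue next → 12; now {14, 18, 19, 30, 31, 32, 33, 34, 36, 37}
dequeue next → 14; now {18, 19, 30, 31, 32, 33, 34, 36, 37}
dequeue next → 18; now {19, 30, 31, 32, 33, 34, 36, 37}

[19, 30, 31, 32, 33, 34, 36, 37]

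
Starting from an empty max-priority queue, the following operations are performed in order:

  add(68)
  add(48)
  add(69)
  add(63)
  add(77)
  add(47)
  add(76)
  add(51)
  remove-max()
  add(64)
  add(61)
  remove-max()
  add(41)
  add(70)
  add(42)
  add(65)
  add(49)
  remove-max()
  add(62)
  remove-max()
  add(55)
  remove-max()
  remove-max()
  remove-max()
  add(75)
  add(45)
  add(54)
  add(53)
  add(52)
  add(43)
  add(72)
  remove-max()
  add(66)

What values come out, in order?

insert 68 → {68}
insert 48 → {68, 48}
insert 69 → {69, 68, 48}
insert 63 → {69, 68, 63, 48}
insert 77 → {77, 69, 68, 63, 48}
insert 47 → {77, 69, 68, 63, 48, 47}
insert 76 → {77, 76, 69, 68, 63, 48, 47}
insert 51 → {77, 76, 69, 68, 63, 51, 48, 47}
remove-max → 77; now {76, 69, 68, 63, 51, 48, 47}
insert 64 → {76, 69, 68, 64, 63, 51, 48, 47}
insert 61 → {76, 69, 68, 64, 63, 61, 51, 48, 47}
remove-max → 76; now {69, 68, 64, 63, 61, 51, 48, 47}
insert 41 → {69, 68, 64, 63, 61, 51, 48, 47, 41}
insert 70 → {70, 69, 68, 64, 63, 61, 51, 48, 47, 41}
insert 42 → {70, 69, 68, 64, 63, 61, 51, 48, 47, 42, 41}
insert 65 → {70, 69, 68, 65, 64, 63, 61, 51, 48, 47, 42, 41}
insert 49 → {70, 69, 68, 65, 64, 63, 61, 51, 49, 48, 47, 42, 41}
remove-max → 70; now {69, 68, 65, 64, 63, 61, 51, 49, 48, 47, 42, 41}
insert 62 → {69, 68, 65, 64, 63, 62, 61, 51, 49, 48, 47, 42, 41}
remove-max → 69; now {68, 65, 64, 63, 62, 61, 51, 49, 48, 47, 42, 41}
insert 55 → {68, 65, 64, 63, 62, 61, 55, 51, 49, 48, 47, 42, 41}
remove-max → 68; now {65, 64, 63, 62, 61, 55, 51, 49, 48, 47, 42, 41}
remove-max → 65; now {64, 63, 62, 61, 55, 51, 49, 48, 47, 42, 41}
remove-max → 64; now {63, 62, 61, 55, 51, 49, 48, 47, 42, 41}
insert 75 → {75, 63, 62, 61, 55, 51, 49, 48, 47, 42, 41}
insert 45 → {75, 63, 62, 61, 55, 51, 49, 48, 47, 45, 42, 41}
insert 54 → {75, 63, 62, 61, 55, 54, 51, 49, 48, 47, 45, 42, 41}
insert 53 → {75, 63, 62, 61, 55, 54, 53, 51, 49, 48, 47, 45, 42, 41}
insert 52 → {75, 63, 62, 61, 55, 54, 53, 52, 51, 49, 48, 47, 45, 42, 41}
insert 43 → {75, 63, 62, 61, 55, 54, 53, 52, 51, 49, 48, 47, 45, 43, 42, 41}
insert 72 → {75, 72, 63, 62, 61, 55, 54, 53, 52, 51, 49, 48, 47, 45, 43, 42, 41}
remove-max → 75; now {72, 63, 62, 61, 55, 54, 53, 52, 51, 49, 48, 47, 45, 43, 42, 41}
insert 66 → {72, 66, 63, 62, 61, 55, 54, 53, 52, 51, 49, 48, 47, 45, 43, 42, 41}

[77, 76, 70, 69, 68, 65, 64, 75]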